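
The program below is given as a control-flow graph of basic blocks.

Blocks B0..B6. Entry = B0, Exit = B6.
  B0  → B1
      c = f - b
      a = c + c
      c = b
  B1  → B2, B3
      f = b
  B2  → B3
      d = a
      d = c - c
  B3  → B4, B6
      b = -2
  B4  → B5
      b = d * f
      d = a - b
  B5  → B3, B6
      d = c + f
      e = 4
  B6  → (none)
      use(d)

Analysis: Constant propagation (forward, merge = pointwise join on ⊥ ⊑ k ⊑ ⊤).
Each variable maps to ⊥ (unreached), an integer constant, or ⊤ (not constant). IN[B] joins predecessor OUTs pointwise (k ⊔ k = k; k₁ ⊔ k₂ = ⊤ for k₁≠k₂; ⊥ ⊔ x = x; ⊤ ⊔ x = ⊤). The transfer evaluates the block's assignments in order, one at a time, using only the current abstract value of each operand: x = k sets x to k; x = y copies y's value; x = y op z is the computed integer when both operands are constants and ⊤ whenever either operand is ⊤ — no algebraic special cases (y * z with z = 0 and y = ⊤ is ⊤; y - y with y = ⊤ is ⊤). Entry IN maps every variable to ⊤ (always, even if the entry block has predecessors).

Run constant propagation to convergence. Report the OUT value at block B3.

Per-block solution:
  B0: | IN=(all ⊤) | OUT=(all ⊤)
  B1: | IN=(all ⊤) | OUT=(all ⊤)
  B2: | IN=(all ⊤) | OUT=(all ⊤)
  B3: | IN=(all ⊤) | OUT={b:-2; rest ⊤}
  B4: | IN={b:-2; rest ⊤} | OUT=(all ⊤)
  B5: | IN=(all ⊤) | OUT={e:4; rest ⊤}
  B6: | IN=(all ⊤) | OUT=(all ⊤)

Merge at B3: IN[B3] = OUT[B1] ⊔ OUT[B2] ⊔ OUT[B5] = {a: ⊤, b: ⊤, c: ⊤, d: ⊤, e: ⊤, f: ⊤}
Applying B3's transfer function to that IN value gives OUT[B3] (row B3 above).

Answer: {a: ⊤, b: -2, c: ⊤, d: ⊤, e: ⊤, f: ⊤}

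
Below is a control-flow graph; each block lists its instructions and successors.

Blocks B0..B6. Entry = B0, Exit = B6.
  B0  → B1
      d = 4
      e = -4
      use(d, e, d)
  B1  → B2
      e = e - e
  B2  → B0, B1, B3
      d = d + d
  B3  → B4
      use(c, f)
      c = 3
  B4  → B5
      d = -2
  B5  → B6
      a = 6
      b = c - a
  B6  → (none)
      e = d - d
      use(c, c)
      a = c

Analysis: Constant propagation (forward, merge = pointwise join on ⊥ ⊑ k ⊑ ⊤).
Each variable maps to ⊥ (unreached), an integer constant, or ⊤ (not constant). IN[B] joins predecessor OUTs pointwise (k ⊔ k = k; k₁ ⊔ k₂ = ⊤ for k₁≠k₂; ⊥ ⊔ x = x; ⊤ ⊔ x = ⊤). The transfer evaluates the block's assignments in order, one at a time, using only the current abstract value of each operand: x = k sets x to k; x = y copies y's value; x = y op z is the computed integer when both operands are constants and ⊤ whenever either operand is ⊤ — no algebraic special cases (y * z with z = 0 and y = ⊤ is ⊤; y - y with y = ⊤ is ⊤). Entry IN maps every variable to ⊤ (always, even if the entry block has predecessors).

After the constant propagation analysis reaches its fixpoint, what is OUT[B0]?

Converged values:
  B0: | IN=(all ⊤) | OUT={d:4, e:-4; rest ⊤}
  B1: | IN=(all ⊤) | OUT=(all ⊤)
  B2: | IN=(all ⊤) | OUT=(all ⊤)
  B3: | IN=(all ⊤) | OUT={c:3; rest ⊤}
  B4: | IN={c:3; rest ⊤} | OUT={c:3, d:-2; rest ⊤}
  B5: | IN={c:3, d:-2; rest ⊤} | OUT={a:6, b:-3, c:3, d:-2; rest ⊤}
  B6: | IN={a:6, b:-3, c:3, d:-2; rest ⊤} | OUT={a:3, b:-3, c:3, d:-2, e:0; rest ⊤}

Merge at B0 (entry node, so the boundary value (all ⊤) is joined with the incoming edge(s)): IN[B0] = (all ⊤) ⊔ OUT[B2] = {a: ⊤, b: ⊤, c: ⊤, d: ⊤, e: ⊤, f: ⊤}
Applying B0's transfer function to that IN value gives OUT[B0] (row B0 above).

Answer: {a: ⊤, b: ⊤, c: ⊤, d: 4, e: -4, f: ⊤}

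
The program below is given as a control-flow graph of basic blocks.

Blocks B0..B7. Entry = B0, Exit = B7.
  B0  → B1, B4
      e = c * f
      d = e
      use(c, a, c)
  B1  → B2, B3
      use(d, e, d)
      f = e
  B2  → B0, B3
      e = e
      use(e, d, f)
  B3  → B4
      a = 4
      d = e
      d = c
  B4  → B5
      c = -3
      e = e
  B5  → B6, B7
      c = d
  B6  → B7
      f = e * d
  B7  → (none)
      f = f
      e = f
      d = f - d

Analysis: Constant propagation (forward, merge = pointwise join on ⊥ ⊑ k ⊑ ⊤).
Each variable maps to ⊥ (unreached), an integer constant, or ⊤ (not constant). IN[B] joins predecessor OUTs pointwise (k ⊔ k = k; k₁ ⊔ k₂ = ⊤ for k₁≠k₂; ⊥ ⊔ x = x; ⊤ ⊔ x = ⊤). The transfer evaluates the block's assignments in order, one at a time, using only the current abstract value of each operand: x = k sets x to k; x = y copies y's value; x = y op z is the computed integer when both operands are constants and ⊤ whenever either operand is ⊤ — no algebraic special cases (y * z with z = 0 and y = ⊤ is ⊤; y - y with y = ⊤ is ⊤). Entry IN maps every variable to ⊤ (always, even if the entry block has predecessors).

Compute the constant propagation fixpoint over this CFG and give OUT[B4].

Fixpoint table:
  B0:   IN=(all ⊤)   OUT=(all ⊤)
  B1:   IN=(all ⊤)   OUT=(all ⊤)
  B2:   IN=(all ⊤)   OUT=(all ⊤)
  B3:   IN=(all ⊤)   OUT={a:4; rest ⊤}
  B4:   IN=(all ⊤)   OUT={c:-3; rest ⊤}
  B5:   IN={c:-3; rest ⊤}   OUT=(all ⊤)
  B6:   IN=(all ⊤)   OUT=(all ⊤)
  B7:   IN=(all ⊤)   OUT=(all ⊤)

Merge at B4: IN[B4] = OUT[B0] ⊔ OUT[B3] = {a: ⊤, b: ⊤, c: ⊤, d: ⊤, e: ⊤, f: ⊤}
Applying B4's transfer function to that IN value gives OUT[B4] (row B4 above).

Answer: {a: ⊤, b: ⊤, c: -3, d: ⊤, e: ⊤, f: ⊤}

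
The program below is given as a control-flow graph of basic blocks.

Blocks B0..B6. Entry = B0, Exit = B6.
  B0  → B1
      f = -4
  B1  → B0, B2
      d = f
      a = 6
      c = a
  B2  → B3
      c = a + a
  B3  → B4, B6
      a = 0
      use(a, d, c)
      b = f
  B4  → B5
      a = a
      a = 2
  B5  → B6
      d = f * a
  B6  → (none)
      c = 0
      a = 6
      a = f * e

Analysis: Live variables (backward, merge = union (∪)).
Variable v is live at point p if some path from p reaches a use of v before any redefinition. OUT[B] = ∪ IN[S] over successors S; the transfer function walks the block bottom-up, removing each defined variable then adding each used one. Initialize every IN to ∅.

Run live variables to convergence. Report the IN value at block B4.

Converged values:
  B0: | IN={e} | OUT={e, f}
  B1: | IN={e, f} | OUT={a, d, e, f}
  B2: | IN={a, d, e, f} | OUT={c, d, e, f}
  B3: | IN={c, d, e, f} | OUT={a, e, f}
  B4: | IN={a, e, f} | OUT={a, e, f}
  B5: | IN={a, e, f} | OUT={e, f}
  B6: | IN={e, f} | OUT={}

Merge at B4: OUT[B4] = IN[B5] = {a, e, f}
Applying B4's transfer function to that OUT value gives IN[B4] (row B4 above).

Answer: {a, e, f}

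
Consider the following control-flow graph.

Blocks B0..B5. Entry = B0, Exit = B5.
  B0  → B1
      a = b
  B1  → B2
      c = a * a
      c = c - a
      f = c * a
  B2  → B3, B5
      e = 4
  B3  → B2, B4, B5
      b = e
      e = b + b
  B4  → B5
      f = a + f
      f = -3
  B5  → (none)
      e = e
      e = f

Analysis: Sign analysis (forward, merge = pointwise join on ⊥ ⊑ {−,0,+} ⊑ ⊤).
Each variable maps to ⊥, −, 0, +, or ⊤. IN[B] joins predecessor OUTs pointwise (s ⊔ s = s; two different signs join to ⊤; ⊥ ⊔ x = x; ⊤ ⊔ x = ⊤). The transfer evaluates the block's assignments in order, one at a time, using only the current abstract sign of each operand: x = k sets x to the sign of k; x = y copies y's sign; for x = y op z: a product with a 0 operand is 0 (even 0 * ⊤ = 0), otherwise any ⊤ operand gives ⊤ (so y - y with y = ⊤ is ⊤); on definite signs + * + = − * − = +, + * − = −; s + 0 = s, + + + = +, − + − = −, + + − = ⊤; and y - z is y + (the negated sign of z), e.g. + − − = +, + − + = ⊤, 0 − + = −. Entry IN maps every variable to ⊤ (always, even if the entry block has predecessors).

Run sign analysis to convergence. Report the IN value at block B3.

Per-block solution:
  B0:   IN=(all ⊤)   OUT=(all ⊤)
  B1:   IN=(all ⊤)   OUT=(all ⊤)
  B2:   IN=(all ⊤)   OUT={e:+; rest ⊤}
  B3:   IN={e:+; rest ⊤}   OUT={b:+, e:+; rest ⊤}
  B4:   IN={b:+, e:+; rest ⊤}   OUT={b:+, e:+, f:-; rest ⊤}
  B5:   IN={e:+; rest ⊤}   OUT=(all ⊤)

Merge at B3: IN[B3] = OUT[B2] = {a: ⊤, b: ⊤, c: ⊤, d: ⊤, e: +, f: ⊤}

Answer: {a: ⊤, b: ⊤, c: ⊤, d: ⊤, e: +, f: ⊤}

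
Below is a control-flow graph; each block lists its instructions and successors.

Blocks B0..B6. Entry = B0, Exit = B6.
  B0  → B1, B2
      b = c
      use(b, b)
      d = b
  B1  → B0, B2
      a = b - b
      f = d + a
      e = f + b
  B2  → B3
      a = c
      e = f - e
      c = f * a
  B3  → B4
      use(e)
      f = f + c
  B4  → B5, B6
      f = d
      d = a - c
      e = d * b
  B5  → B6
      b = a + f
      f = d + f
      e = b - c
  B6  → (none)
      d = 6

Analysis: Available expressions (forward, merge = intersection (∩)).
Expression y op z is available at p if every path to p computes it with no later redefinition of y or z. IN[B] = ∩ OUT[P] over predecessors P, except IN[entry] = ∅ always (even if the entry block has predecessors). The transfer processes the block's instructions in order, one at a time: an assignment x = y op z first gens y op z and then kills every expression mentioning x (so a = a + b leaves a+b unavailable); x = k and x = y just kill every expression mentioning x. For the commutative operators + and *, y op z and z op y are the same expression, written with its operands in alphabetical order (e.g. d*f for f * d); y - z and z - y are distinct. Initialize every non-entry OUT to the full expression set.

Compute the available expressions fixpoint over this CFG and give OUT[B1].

Fixpoint table:
  B0: | IN={} | OUT={}
  B1: | IN={} | OUT={a+d, b+f, b-b}
  B2: | IN={} | OUT={a*f}
  B3: | IN={a*f} | OUT={}
  B4: | IN={} | OUT={a-c, b*d}
  B5: | IN={a-c, b*d} | OUT={a-c, b-c}
  B6: | IN={a-c} | OUT={a-c}

Merge at B1: IN[B1] = OUT[B0] = {}
Applying B1's transfer function to that IN value gives OUT[B1] (row B1 above).

Answer: {a+d, b+f, b-b}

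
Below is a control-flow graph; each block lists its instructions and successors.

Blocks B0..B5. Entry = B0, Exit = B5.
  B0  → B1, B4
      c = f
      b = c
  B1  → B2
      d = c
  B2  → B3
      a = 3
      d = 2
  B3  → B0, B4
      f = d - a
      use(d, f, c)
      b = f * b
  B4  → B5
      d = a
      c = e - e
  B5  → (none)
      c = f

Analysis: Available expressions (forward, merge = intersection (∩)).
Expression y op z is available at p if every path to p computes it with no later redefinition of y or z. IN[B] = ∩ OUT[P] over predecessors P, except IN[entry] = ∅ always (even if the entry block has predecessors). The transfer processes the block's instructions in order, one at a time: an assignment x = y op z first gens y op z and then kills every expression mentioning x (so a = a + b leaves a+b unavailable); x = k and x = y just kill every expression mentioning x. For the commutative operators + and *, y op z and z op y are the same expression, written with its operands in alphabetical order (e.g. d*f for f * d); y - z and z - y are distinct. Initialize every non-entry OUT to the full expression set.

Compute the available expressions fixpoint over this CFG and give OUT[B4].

Answer: {e-e}

Trace:
Converged values:
  B0:   IN={}   OUT={}
  B1:   IN={}   OUT={}
  B2:   IN={}   OUT={}
  B3:   IN={}   OUT={d-a}
  B4:   IN={}   OUT={e-e}
  B5:   IN={e-e}   OUT={e-e}

Merge at B4: IN[B4] = OUT[B0] ∩ OUT[B3] = {}
Applying B4's transfer function to that IN value gives OUT[B4] (row B4 above).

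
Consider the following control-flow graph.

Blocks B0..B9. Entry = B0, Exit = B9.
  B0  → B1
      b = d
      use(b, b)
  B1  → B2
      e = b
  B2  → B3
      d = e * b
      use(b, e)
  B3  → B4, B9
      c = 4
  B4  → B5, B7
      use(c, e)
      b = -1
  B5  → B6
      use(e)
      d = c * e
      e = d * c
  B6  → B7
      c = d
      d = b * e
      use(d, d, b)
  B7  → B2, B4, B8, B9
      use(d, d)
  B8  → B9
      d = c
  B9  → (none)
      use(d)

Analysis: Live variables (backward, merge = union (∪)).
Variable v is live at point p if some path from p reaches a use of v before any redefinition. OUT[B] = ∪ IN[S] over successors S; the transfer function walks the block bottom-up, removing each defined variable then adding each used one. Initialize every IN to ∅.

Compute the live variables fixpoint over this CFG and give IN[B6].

Converged values:
  B0: | IN={d} | OUT={b}
  B1: | IN={b} | OUT={b, e}
  B2: | IN={b, e} | OUT={d, e}
  B3: | IN={d, e} | OUT={c, d, e}
  B4: | IN={c, d, e} | OUT={b, c, d, e}
  B5: | IN={b, c, e} | OUT={b, d, e}
  B6: | IN={b, d, e} | OUT={b, c, d, e}
  B7: | IN={b, c, d, e} | OUT={b, c, d, e}
  B8: | IN={c} | OUT={d}
  B9: | IN={d} | OUT={}

Merge at B6: OUT[B6] = IN[B7] = {b, c, d, e}
Applying B6's transfer function to that OUT value gives IN[B6] (row B6 above).

Answer: {b, d, e}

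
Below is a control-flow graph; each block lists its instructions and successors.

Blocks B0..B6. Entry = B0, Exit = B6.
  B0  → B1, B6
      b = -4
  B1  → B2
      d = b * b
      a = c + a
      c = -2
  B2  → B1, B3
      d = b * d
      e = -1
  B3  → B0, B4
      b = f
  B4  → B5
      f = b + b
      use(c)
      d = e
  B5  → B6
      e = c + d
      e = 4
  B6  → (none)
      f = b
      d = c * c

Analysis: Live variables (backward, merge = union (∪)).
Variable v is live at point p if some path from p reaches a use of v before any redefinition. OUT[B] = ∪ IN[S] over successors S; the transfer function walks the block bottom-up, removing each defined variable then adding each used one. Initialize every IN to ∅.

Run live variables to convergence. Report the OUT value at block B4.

Answer: {b, c, d}

Trace:
Fixpoint table:
  B0: | IN={a, c, f} | OUT={a, b, c, f}
  B1: | IN={a, b, c, f} | OUT={a, b, c, d, f}
  B2: | IN={a, b, c, d, f} | OUT={a, b, c, e, f}
  B3: | IN={a, c, e, f} | OUT={a, b, c, e, f}
  B4: | IN={b, c, e} | OUT={b, c, d}
  B5: | IN={b, c, d} | OUT={b, c}
  B6: | IN={b, c} | OUT={}

Merge at B4: OUT[B4] = IN[B5] = {b, c, d}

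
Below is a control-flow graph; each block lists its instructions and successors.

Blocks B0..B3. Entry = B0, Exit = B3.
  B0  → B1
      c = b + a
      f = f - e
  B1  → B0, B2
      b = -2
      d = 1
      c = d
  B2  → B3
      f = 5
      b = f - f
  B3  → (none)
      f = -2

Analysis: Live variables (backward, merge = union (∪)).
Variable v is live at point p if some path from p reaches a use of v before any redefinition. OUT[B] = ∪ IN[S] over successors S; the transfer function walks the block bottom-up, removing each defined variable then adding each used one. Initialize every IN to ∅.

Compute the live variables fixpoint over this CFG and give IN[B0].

Per-block solution:
  B0: | IN={a, b, e, f} | OUT={a, e, f}
  B1: | IN={a, e, f} | OUT={a, b, e, f}
  B2: | IN={} | OUT={}
  B3: | IN={} | OUT={}

Merge at B0: OUT[B0] = IN[B1] = {a, e, f}
Applying B0's transfer function to that OUT value gives IN[B0] (row B0 above).

Answer: {a, b, e, f}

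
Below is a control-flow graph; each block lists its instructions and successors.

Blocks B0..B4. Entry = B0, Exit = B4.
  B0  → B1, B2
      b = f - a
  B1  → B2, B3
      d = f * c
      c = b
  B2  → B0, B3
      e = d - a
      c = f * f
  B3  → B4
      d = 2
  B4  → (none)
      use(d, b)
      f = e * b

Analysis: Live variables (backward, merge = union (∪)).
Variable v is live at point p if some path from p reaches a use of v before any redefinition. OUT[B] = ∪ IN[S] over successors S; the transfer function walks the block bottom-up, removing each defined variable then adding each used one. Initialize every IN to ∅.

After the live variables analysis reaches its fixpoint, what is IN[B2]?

Fixpoint table:
  B0:  IN={a, c, d, e, f}  OUT={a, b, c, d, e, f}
  B1:  IN={a, b, c, e, f}  OUT={a, b, d, e, f}
  B2:  IN={a, b, d, f}  OUT={a, b, c, d, e, f}
  B3:  IN={b, e}  OUT={b, d, e}
  B4:  IN={b, d, e}  OUT={}

Merge at B2: OUT[B2] = IN[B0] ⊔ IN[B3] = {a, b, c, d, e, f}
Applying B2's transfer function to that OUT value gives IN[B2] (row B2 above).

Answer: {a, b, d, f}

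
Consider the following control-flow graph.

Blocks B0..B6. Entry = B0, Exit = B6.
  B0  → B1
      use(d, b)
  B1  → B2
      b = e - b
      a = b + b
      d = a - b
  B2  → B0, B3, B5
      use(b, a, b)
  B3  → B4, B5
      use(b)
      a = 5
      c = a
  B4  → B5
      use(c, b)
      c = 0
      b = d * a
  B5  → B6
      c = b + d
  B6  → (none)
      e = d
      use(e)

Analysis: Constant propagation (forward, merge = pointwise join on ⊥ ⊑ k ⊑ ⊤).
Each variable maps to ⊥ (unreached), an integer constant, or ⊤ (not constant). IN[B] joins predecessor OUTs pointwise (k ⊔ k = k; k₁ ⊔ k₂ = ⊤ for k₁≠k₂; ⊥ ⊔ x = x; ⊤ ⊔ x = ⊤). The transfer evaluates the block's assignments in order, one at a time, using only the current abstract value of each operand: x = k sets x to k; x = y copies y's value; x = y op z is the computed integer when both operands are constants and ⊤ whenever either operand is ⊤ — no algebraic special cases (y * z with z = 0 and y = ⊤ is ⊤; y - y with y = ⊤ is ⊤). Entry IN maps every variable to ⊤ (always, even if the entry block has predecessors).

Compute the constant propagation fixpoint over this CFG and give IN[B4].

Converged values:
  B0:  IN=(all ⊤)  OUT=(all ⊤)
  B1:  IN=(all ⊤)  OUT=(all ⊤)
  B2:  IN=(all ⊤)  OUT=(all ⊤)
  B3:  IN=(all ⊤)  OUT={a:5, c:5; rest ⊤}
  B4:  IN={a:5, c:5; rest ⊤}  OUT={a:5, c:0; rest ⊤}
  B5:  IN=(all ⊤)  OUT=(all ⊤)
  B6:  IN=(all ⊤)  OUT=(all ⊤)

Merge at B4: IN[B4] = OUT[B3] = {a: 5, b: ⊤, c: 5, d: ⊤, e: ⊤, f: ⊤}

Answer: {a: 5, b: ⊤, c: 5, d: ⊤, e: ⊤, f: ⊤}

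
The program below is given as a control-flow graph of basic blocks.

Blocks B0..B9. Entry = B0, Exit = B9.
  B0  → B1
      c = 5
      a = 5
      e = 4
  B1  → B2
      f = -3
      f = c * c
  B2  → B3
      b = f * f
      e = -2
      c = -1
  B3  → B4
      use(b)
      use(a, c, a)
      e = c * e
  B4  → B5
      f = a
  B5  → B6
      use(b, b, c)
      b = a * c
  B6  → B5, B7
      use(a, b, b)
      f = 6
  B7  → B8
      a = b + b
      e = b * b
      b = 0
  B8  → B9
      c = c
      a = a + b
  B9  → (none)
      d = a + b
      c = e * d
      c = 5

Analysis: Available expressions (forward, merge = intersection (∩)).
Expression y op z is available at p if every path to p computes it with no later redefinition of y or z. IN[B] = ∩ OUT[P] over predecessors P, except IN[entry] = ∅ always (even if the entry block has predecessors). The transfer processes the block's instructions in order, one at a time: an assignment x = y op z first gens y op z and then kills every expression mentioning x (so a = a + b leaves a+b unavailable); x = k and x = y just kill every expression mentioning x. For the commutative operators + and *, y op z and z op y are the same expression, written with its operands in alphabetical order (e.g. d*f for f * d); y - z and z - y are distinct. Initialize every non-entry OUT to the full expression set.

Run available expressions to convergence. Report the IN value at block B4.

Converged values:
  B0:   IN={}   OUT={}
  B1:   IN={}   OUT={c*c}
  B2:   IN={c*c}   OUT={f*f}
  B3:   IN={f*f}   OUT={f*f}
  B4:   IN={f*f}   OUT={}
  B5:   IN={}   OUT={a*c}
  B6:   IN={a*c}   OUT={a*c}
  B7:   IN={a*c}   OUT={}
  B8:   IN={}   OUT={}
  B9:   IN={}   OUT={a+b, d*e}

Merge at B4: IN[B4] = OUT[B3] = {f*f}

Answer: {f*f}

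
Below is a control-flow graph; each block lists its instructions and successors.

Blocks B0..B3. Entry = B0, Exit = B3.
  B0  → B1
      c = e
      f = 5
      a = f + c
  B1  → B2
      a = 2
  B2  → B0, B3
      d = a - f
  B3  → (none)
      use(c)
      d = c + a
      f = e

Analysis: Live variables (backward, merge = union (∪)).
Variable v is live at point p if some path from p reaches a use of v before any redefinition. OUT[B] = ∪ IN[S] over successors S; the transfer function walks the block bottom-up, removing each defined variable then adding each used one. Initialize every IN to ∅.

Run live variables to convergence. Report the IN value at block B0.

Per-block solution:
  B0:   IN={e}   OUT={c, e, f}
  B1:   IN={c, e, f}   OUT={a, c, e, f}
  B2:   IN={a, c, e, f}   OUT={a, c, e}
  B3:   IN={a, c, e}   OUT={}

Merge at B0: OUT[B0] = IN[B1] = {c, e, f}
Applying B0's transfer function to that OUT value gives IN[B0] (row B0 above).

Answer: {e}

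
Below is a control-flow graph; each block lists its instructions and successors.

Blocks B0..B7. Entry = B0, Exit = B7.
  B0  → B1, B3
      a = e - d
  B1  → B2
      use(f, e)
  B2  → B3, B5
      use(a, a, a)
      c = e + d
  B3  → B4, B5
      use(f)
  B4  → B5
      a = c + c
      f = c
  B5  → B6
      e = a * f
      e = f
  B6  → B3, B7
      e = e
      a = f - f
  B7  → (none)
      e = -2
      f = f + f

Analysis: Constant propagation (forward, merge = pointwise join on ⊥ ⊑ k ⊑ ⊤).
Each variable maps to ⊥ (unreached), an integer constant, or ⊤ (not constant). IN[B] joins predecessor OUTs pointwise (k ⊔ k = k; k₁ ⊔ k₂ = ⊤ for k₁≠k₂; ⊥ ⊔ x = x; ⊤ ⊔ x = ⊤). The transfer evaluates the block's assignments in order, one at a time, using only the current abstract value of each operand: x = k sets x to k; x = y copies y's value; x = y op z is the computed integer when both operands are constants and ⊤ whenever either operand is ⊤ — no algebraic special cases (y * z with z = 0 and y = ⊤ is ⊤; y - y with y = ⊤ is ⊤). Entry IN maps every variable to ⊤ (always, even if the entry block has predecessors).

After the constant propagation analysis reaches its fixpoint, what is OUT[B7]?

Per-block solution:
  B0:   IN=(all ⊤)   OUT=(all ⊤)
  B1:   IN=(all ⊤)   OUT=(all ⊤)
  B2:   IN=(all ⊤)   OUT=(all ⊤)
  B3:   IN=(all ⊤)   OUT=(all ⊤)
  B4:   IN=(all ⊤)   OUT=(all ⊤)
  B5:   IN=(all ⊤)   OUT=(all ⊤)
  B6:   IN=(all ⊤)   OUT=(all ⊤)
  B7:   IN=(all ⊤)   OUT={e:-2; rest ⊤}

Merge at B7: IN[B7] = OUT[B6] = {a: ⊤, b: ⊤, c: ⊤, d: ⊤, e: ⊤, f: ⊤}
Applying B7's transfer function to that IN value gives OUT[B7] (row B7 above).

Answer: {a: ⊤, b: ⊤, c: ⊤, d: ⊤, e: -2, f: ⊤}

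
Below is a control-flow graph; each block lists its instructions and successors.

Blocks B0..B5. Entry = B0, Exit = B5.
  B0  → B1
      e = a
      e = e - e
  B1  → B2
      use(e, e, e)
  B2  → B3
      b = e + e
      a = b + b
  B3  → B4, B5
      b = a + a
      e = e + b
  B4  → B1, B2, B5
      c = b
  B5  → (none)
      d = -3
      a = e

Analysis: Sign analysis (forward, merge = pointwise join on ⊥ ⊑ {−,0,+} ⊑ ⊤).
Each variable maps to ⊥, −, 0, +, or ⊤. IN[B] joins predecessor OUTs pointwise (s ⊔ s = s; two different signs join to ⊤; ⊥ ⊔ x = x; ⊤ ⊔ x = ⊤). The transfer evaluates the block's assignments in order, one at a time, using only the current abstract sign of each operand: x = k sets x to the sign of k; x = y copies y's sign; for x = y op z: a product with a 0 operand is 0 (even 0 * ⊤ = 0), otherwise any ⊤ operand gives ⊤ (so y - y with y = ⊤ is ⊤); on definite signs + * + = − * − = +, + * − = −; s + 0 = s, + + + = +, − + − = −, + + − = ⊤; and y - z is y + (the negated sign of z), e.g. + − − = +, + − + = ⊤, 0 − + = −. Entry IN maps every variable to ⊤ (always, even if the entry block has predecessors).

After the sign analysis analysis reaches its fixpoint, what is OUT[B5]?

Per-block solution:
  B0:  IN=(all ⊤)  OUT=(all ⊤)
  B1:  IN=(all ⊤)  OUT=(all ⊤)
  B2:  IN=(all ⊤)  OUT=(all ⊤)
  B3:  IN=(all ⊤)  OUT=(all ⊤)
  B4:  IN=(all ⊤)  OUT=(all ⊤)
  B5:  IN=(all ⊤)  OUT={d:-; rest ⊤}

Merge at B5: IN[B5] = OUT[B3] ⊔ OUT[B4] = {a: ⊤, b: ⊤, c: ⊤, d: ⊤, e: ⊤, f: ⊤}
Applying B5's transfer function to that IN value gives OUT[B5] (row B5 above).

Answer: {a: ⊤, b: ⊤, c: ⊤, d: -, e: ⊤, f: ⊤}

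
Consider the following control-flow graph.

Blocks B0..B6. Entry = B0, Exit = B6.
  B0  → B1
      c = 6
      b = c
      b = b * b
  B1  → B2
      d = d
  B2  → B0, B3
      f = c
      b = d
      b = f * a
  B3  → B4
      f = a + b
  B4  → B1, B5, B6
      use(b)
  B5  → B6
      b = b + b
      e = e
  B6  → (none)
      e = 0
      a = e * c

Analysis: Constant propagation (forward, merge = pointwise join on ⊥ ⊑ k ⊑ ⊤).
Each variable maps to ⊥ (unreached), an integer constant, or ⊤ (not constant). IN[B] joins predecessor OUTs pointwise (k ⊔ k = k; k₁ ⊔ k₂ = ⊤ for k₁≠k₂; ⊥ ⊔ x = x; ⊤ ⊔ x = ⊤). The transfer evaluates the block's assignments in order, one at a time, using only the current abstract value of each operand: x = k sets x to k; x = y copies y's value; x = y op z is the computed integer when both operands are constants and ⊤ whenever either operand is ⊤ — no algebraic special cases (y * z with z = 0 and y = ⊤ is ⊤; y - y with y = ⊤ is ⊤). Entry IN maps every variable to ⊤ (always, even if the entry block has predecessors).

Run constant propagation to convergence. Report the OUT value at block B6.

Answer: {a: 0, b: ⊤, c: 6, d: ⊤, e: 0, f: ⊤}

Derivation:
Per-block solution:
  B0:   IN=(all ⊤)   OUT={b:36, c:6; rest ⊤}
  B1:   IN={c:6; rest ⊤}   OUT={c:6; rest ⊤}
  B2:   IN={c:6; rest ⊤}   OUT={c:6, f:6; rest ⊤}
  B3:   IN={c:6, f:6; rest ⊤}   OUT={c:6; rest ⊤}
  B4:   IN={c:6; rest ⊤}   OUT={c:6; rest ⊤}
  B5:   IN={c:6; rest ⊤}   OUT={c:6; rest ⊤}
  B6:   IN={c:6; rest ⊤}   OUT={a:0, c:6, e:0; rest ⊤}

Merge at B6: IN[B6] = OUT[B4] ⊔ OUT[B5] = {a: ⊤, b: ⊤, c: 6, d: ⊤, e: ⊤, f: ⊤}
Applying B6's transfer function to that IN value gives OUT[B6] (row B6 above).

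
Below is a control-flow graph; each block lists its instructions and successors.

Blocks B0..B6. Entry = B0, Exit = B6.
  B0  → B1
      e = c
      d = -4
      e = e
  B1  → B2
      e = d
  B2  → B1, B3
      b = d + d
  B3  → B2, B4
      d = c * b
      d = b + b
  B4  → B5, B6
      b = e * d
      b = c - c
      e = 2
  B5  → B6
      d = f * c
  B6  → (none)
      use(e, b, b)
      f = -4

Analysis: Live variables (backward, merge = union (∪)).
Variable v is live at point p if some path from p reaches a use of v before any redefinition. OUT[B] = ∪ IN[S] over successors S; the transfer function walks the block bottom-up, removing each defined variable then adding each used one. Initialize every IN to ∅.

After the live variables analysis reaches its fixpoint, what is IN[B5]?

Per-block solution:
  B0: | IN={c, f} | OUT={c, d, f}
  B1: | IN={c, d, f} | OUT={c, d, e, f}
  B2: | IN={c, d, e, f} | OUT={b, c, d, e, f}
  B3: | IN={b, c, e, f} | OUT={c, d, e, f}
  B4: | IN={c, d, e, f} | OUT={b, c, e, f}
  B5: | IN={b, c, e, f} | OUT={b, e}
  B6: | IN={b, e} | OUT={}

Merge at B5: OUT[B5] = IN[B6] = {b, e}
Applying B5's transfer function to that OUT value gives IN[B5] (row B5 above).

Answer: {b, c, e, f}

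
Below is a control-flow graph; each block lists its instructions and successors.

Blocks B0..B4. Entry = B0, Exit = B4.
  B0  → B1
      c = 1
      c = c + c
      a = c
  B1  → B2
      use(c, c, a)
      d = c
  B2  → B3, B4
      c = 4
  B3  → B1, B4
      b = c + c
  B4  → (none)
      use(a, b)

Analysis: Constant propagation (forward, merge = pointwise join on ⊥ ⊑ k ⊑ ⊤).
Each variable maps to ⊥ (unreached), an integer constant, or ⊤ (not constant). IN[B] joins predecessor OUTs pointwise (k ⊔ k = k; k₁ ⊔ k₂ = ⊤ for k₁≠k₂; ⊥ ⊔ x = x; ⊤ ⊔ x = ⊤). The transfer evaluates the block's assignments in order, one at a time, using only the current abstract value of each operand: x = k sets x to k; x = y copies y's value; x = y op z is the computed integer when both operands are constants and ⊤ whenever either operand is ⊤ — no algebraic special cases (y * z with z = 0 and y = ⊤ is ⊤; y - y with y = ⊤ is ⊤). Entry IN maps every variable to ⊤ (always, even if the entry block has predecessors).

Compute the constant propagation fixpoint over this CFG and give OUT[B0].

Converged values:
  B0: | IN=(all ⊤) | OUT={a:2, c:2; rest ⊤}
  B1: | IN={a:2; rest ⊤} | OUT={a:2; rest ⊤}
  B2: | IN={a:2; rest ⊤} | OUT={a:2, c:4; rest ⊤}
  B3: | IN={a:2, c:4; rest ⊤} | OUT={a:2, b:8, c:4; rest ⊤}
  B4: | IN={a:2, c:4; rest ⊤} | OUT={a:2, c:4; rest ⊤}

B0 is the boundary node: IN[B0] = {a: ⊤, b: ⊤, c: ⊤, d: ⊤, e: ⊤, f: ⊤}
Applying B0's transfer function to that IN value gives OUT[B0] (row B0 above).

Answer: {a: 2, b: ⊤, c: 2, d: ⊤, e: ⊤, f: ⊤}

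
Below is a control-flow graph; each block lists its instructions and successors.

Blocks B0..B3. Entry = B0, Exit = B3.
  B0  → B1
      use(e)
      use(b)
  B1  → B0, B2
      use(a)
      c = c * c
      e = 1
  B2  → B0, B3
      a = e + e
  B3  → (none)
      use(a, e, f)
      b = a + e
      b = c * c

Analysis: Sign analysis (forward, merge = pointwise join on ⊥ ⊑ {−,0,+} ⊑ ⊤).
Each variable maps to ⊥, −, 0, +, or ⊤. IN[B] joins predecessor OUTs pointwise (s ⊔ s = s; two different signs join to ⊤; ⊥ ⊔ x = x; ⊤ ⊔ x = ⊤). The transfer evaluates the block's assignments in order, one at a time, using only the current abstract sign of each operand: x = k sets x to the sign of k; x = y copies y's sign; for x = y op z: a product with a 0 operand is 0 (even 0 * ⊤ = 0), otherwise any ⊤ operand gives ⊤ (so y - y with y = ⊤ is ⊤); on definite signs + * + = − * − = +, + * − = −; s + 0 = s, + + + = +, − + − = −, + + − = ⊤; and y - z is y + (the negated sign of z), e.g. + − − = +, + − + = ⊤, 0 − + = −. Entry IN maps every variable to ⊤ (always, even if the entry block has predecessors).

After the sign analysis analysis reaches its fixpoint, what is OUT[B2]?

Answer: {a: +, b: ⊤, c: ⊤, d: ⊤, e: +, f: ⊤}

Working:
Per-block solution:
  B0:  IN=(all ⊤)  OUT=(all ⊤)
  B1:  IN=(all ⊤)  OUT={e:+; rest ⊤}
  B2:  IN={e:+; rest ⊤}  OUT={a:+, e:+; rest ⊤}
  B3:  IN={a:+, e:+; rest ⊤}  OUT={a:+, e:+; rest ⊤}

Merge at B2: IN[B2] = OUT[B1] = {a: ⊤, b: ⊤, c: ⊤, d: ⊤, e: +, f: ⊤}
Applying B2's transfer function to that IN value gives OUT[B2] (row B2 above).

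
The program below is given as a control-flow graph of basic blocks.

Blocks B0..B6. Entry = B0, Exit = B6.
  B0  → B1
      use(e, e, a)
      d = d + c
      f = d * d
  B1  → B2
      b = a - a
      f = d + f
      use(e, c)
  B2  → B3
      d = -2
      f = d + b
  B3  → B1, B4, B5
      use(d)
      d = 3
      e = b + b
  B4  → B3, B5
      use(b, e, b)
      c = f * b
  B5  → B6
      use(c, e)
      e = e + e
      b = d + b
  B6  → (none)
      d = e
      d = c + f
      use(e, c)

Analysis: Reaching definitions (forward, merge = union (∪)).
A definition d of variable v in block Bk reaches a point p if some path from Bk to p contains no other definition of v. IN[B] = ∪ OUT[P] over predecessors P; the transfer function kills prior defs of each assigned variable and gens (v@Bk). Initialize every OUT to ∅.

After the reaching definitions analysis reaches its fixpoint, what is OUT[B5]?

Per-block solution:
  B0:  IN={}  OUT={d@B0, f@B0}
  B1:  IN={b@B1, c@B4, d@B0, d@B3, e@B3, f@B0, f@B2}  OUT={b@B1, c@B4, d@B0, d@B3, e@B3, f@B1}
  B2:  IN={b@B1, c@B4, d@B0, d@B3, e@B3, f@B1}  OUT={b@B1, c@B4, d@B2, e@B3, f@B2}
  B3:  IN={b@B1, c@B4, d@B2, d@B3, e@B3, f@B2}  OUT={b@B1, c@B4, d@B3, e@B3, f@B2}
  B4:  IN={b@B1, c@B4, d@B3, e@B3, f@B2}  OUT={b@B1, c@B4, d@B3, e@B3, f@B2}
  B5:  IN={b@B1, c@B4, d@B3, e@B3, f@B2}  OUT={b@B5, c@B4, d@B3, e@B5, f@B2}
  B6:  IN={b@B5, c@B4, d@B3, e@B5, f@B2}  OUT={b@B5, c@B4, d@B6, e@B5, f@B2}

Merge at B5: IN[B5] = OUT[B3] ⊔ OUT[B4] = {b@B1, c@B4, d@B3, e@B3, f@B2}
Applying B5's transfer function to that IN value gives OUT[B5] (row B5 above).

Answer: {b@B5, c@B4, d@B3, e@B5, f@B2}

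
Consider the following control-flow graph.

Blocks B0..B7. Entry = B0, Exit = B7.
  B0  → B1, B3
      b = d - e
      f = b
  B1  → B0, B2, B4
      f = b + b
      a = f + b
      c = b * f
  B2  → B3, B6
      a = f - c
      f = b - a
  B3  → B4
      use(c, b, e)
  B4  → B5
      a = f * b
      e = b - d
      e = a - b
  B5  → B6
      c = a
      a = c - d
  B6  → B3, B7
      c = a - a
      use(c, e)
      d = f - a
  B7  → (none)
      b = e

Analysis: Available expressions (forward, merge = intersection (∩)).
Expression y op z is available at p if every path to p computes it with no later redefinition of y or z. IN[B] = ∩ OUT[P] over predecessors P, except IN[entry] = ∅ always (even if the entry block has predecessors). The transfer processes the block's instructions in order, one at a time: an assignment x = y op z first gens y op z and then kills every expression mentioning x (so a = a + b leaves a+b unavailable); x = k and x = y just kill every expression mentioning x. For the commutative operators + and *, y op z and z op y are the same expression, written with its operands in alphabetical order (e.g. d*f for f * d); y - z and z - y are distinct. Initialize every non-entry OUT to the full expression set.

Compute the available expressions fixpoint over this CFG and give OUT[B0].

Fixpoint table:
  B0:   IN={}   OUT={d-e}
  B1:   IN={d-e}   OUT={b*f, b+b, b+f, d-e}
  B2:   IN={b*f, b+b, b+f, d-e}   OUT={b+b, b-a, d-e}
  B3:   IN={}   OUT={}
  B4:   IN={}   OUT={a-b, b*f, b-d}
  B5:   IN={a-b, b*f, b-d}   OUT={b*f, b-d, c-d}
  B6:   IN={}   OUT={a-a, f-a}
  B7:   IN={a-a, f-a}   OUT={a-a, f-a}

Merge at B0 (entry node, so the boundary value {} is joined with the incoming edge(s)): IN[B0] = {} ∩ OUT[B1] = {}
Applying B0's transfer function to that IN value gives OUT[B0] (row B0 above).

Answer: {d-e}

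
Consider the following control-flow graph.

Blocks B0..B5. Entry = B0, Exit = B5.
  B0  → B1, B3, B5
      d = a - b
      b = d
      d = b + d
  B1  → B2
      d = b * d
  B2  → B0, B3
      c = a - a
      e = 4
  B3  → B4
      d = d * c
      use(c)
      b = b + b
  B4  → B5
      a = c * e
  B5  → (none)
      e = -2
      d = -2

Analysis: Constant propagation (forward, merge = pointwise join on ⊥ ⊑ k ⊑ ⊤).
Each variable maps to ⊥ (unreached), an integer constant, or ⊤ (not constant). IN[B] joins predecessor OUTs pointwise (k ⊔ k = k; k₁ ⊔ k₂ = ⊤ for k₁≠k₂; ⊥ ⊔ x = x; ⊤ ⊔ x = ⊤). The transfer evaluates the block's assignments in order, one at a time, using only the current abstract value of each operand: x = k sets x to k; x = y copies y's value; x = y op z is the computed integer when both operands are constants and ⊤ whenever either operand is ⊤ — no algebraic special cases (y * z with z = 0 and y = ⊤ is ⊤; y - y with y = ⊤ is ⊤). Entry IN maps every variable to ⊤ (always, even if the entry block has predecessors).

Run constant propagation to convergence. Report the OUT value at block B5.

Answer: {a: ⊤, b: ⊤, c: ⊤, d: -2, e: -2, f: ⊤}

Trace:
Per-block solution:
  B0:   IN=(all ⊤)   OUT=(all ⊤)
  B1:   IN=(all ⊤)   OUT=(all ⊤)
  B2:   IN=(all ⊤)   OUT={e:4; rest ⊤}
  B3:   IN=(all ⊤)   OUT=(all ⊤)
  B4:   IN=(all ⊤)   OUT=(all ⊤)
  B5:   IN=(all ⊤)   OUT={d:-2, e:-2; rest ⊤}

Merge at B5: IN[B5] = OUT[B0] ⊔ OUT[B4] = {a: ⊤, b: ⊤, c: ⊤, d: ⊤, e: ⊤, f: ⊤}
Applying B5's transfer function to that IN value gives OUT[B5] (row B5 above).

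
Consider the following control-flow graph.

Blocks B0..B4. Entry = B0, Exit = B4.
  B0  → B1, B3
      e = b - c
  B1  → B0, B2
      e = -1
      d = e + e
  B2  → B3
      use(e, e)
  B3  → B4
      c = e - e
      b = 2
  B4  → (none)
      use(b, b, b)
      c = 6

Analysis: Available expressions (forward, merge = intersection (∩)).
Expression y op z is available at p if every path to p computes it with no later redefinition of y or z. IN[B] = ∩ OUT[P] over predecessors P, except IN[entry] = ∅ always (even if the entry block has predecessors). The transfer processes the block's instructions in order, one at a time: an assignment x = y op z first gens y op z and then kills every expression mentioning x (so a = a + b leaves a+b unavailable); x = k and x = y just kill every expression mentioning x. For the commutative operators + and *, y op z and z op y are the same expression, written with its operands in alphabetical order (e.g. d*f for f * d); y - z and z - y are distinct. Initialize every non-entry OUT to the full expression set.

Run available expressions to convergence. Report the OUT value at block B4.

Answer: {e-e}

Working:
Fixpoint table:
  B0:  IN={}  OUT={b-c}
  B1:  IN={b-c}  OUT={b-c, e+e}
  B2:  IN={b-c, e+e}  OUT={b-c, e+e}
  B3:  IN={b-c}  OUT={e-e}
  B4:  IN={e-e}  OUT={e-e}

Merge at B4: IN[B4] = OUT[B3] = {e-e}
Applying B4's transfer function to that IN value gives OUT[B4] (row B4 above).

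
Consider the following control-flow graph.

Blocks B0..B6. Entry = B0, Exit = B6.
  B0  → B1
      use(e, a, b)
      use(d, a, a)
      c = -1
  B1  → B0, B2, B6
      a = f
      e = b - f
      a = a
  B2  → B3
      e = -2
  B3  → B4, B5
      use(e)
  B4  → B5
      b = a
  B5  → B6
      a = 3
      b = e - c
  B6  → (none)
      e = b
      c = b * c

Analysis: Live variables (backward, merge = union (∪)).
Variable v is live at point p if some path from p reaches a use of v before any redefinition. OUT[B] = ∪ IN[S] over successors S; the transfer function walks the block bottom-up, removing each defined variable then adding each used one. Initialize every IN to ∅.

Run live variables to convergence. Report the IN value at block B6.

Answer: {b, c}

Trace:
Converged values:
  B0:  IN={a, b, d, e, f}  OUT={b, c, d, f}
  B1:  IN={b, c, d, f}  OUT={a, b, c, d, e, f}
  B2:  IN={a, c}  OUT={a, c, e}
  B3:  IN={a, c, e}  OUT={a, c, e}
  B4:  IN={a, c, e}  OUT={c, e}
  B5:  IN={c, e}  OUT={b, c}
  B6:  IN={b, c}  OUT={}

B6 is the boundary node: OUT[B6] = {}
Applying B6's transfer function to that OUT value gives IN[B6] (row B6 above).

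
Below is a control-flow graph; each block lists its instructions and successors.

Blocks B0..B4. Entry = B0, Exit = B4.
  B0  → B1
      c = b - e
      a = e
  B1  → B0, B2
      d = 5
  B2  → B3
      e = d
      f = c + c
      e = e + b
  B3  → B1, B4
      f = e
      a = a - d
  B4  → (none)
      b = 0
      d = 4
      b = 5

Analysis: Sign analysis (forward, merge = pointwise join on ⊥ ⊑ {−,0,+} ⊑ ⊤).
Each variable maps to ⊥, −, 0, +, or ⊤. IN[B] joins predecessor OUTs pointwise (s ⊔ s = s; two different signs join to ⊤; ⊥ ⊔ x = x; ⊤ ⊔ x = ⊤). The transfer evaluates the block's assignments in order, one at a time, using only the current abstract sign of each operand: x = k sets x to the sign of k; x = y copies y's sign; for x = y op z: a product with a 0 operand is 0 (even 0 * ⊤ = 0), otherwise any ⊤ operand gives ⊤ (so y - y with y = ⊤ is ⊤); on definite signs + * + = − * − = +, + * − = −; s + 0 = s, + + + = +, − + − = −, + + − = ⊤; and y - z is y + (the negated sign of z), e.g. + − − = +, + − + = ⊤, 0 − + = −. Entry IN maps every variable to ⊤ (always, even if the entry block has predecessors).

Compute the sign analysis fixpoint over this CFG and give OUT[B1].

Converged values:
  B0:  IN=(all ⊤)  OUT=(all ⊤)
  B1:  IN=(all ⊤)  OUT={d:+; rest ⊤}
  B2:  IN={d:+; rest ⊤}  OUT={d:+; rest ⊤}
  B3:  IN={d:+; rest ⊤}  OUT={d:+; rest ⊤}
  B4:  IN={d:+; rest ⊤}  OUT={b:+, d:+; rest ⊤}

Merge at B1: IN[B1] = OUT[B0] ⊔ OUT[B3] = {a: ⊤, b: ⊤, c: ⊤, d: ⊤, e: ⊤, f: ⊤}
Applying B1's transfer function to that IN value gives OUT[B1] (row B1 above).

Answer: {a: ⊤, b: ⊤, c: ⊤, d: +, e: ⊤, f: ⊤}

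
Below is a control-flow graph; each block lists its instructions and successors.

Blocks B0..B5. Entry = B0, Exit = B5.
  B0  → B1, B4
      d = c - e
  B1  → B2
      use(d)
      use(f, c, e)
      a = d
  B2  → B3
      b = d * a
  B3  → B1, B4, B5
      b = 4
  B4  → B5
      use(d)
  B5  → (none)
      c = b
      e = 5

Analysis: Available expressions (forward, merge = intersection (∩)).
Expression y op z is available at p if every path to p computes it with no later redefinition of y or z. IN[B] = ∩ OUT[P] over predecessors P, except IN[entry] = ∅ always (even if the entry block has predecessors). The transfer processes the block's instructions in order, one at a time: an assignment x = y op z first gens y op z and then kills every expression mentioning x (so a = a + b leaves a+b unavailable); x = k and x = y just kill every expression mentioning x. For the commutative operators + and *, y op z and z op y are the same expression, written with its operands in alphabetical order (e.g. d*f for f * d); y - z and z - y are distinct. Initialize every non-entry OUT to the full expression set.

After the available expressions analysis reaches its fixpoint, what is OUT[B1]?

Answer: {c-e}

Working:
Per-block solution:
  B0:  IN={}  OUT={c-e}
  B1:  IN={c-e}  OUT={c-e}
  B2:  IN={c-e}  OUT={a*d, c-e}
  B3:  IN={a*d, c-e}  OUT={a*d, c-e}
  B4:  IN={c-e}  OUT={c-e}
  B5:  IN={c-e}  OUT={}

Merge at B1: IN[B1] = OUT[B0] ∩ OUT[B3] = {c-e}
Applying B1's transfer function to that IN value gives OUT[B1] (row B1 above).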